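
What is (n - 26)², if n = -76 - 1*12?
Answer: 12996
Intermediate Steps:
n = -88 (n = -76 - 12 = -88)
(n - 26)² = (-88 - 26)² = (-114)² = 12996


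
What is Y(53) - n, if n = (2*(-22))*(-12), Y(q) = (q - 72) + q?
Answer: -494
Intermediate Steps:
Y(q) = -72 + 2*q (Y(q) = (-72 + q) + q = -72 + 2*q)
n = 528 (n = -44*(-12) = 528)
Y(53) - n = (-72 + 2*53) - 1*528 = (-72 + 106) - 528 = 34 - 528 = -494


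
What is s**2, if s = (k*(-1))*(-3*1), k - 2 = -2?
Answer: 0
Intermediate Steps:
k = 0 (k = 2 - 2 = 0)
s = 0 (s = (0*(-1))*(-3*1) = 0*(-3) = 0)
s**2 = 0**2 = 0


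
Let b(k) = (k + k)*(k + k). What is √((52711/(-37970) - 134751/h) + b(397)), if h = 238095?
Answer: √229001794433848456667790/602697810 ≈ 794.00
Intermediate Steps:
b(k) = 4*k² (b(k) = (2*k)*(2*k) = 4*k²)
√((52711/(-37970) - 134751/h) + b(397)) = √((52711/(-37970) - 134751/238095) + 4*397²) = √((52711*(-1/37970) - 134751*1/238095) + 4*157609) = √((-52711/37970 - 44917/79365) + 630436) = √(-1177781401/602697810 + 630436) = √(379961218763759/602697810) = √229001794433848456667790/602697810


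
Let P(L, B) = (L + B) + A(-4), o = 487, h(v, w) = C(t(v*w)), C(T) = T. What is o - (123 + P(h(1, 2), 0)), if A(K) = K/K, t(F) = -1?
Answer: 364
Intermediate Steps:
A(K) = 1
h(v, w) = -1
P(L, B) = 1 + B + L (P(L, B) = (L + B) + 1 = (B + L) + 1 = 1 + B + L)
o - (123 + P(h(1, 2), 0)) = 487 - (123 + (1 + 0 - 1)) = 487 - (123 + 0) = 487 - 1*123 = 487 - 123 = 364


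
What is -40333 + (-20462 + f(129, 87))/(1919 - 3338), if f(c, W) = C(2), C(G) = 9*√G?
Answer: -57212065/1419 - 3*√2/473 ≈ -40319.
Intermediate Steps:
f(c, W) = 9*√2
-40333 + (-20462 + f(129, 87))/(1919 - 3338) = -40333 + (-20462 + 9*√2)/(1919 - 3338) = -40333 + (-20462 + 9*√2)/(-1419) = -40333 + (-20462 + 9*√2)*(-1/1419) = -40333 + (20462/1419 - 3*√2/473) = -57212065/1419 - 3*√2/473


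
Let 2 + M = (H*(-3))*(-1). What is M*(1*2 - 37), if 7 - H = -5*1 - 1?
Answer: -1295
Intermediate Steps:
H = 13 (H = 7 - (-5*1 - 1) = 7 - (-5 - 1) = 7 - 1*(-6) = 7 + 6 = 13)
M = 37 (M = -2 + (13*(-3))*(-1) = -2 - 39*(-1) = -2 + 39 = 37)
M*(1*2 - 37) = 37*(1*2 - 37) = 37*(2 - 37) = 37*(-35) = -1295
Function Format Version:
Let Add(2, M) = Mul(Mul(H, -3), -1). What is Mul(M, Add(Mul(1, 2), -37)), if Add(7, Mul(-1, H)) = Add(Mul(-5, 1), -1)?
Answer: -1295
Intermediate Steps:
H = 13 (H = Add(7, Mul(-1, Add(Mul(-5, 1), -1))) = Add(7, Mul(-1, Add(-5, -1))) = Add(7, Mul(-1, -6)) = Add(7, 6) = 13)
M = 37 (M = Add(-2, Mul(Mul(13, -3), -1)) = Add(-2, Mul(-39, -1)) = Add(-2, 39) = 37)
Mul(M, Add(Mul(1, 2), -37)) = Mul(37, Add(Mul(1, 2), -37)) = Mul(37, Add(2, -37)) = Mul(37, -35) = -1295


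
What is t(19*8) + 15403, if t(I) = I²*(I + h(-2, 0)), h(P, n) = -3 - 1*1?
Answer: 3434795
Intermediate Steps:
h(P, n) = -4 (h(P, n) = -3 - 1 = -4)
t(I) = I²*(-4 + I) (t(I) = I²*(I - 4) = I²*(-4 + I))
t(19*8) + 15403 = (19*8)²*(-4 + 19*8) + 15403 = 152²*(-4 + 152) + 15403 = 23104*148 + 15403 = 3419392 + 15403 = 3434795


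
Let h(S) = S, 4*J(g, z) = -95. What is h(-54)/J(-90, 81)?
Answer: 216/95 ≈ 2.2737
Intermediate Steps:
J(g, z) = -95/4 (J(g, z) = (¼)*(-95) = -95/4)
h(-54)/J(-90, 81) = -54/(-95/4) = -54*(-4/95) = 216/95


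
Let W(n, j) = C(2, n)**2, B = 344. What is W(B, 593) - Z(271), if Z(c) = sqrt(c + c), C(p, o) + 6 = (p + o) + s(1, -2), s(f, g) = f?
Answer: 116281 - sqrt(542) ≈ 1.1626e+5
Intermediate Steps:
C(p, o) = -5 + o + p (C(p, o) = -6 + ((p + o) + 1) = -6 + ((o + p) + 1) = -6 + (1 + o + p) = -5 + o + p)
W(n, j) = (-3 + n)**2 (W(n, j) = (-5 + n + 2)**2 = (-3 + n)**2)
Z(c) = sqrt(2)*sqrt(c) (Z(c) = sqrt(2*c) = sqrt(2)*sqrt(c))
W(B, 593) - Z(271) = (-3 + 344)**2 - sqrt(2)*sqrt(271) = 341**2 - sqrt(542) = 116281 - sqrt(542)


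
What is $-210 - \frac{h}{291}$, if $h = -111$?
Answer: $- \frac{20333}{97} \approx -209.62$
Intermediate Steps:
$-210 - \frac{h}{291} = -210 - - \frac{111}{291} = -210 - \left(-111\right) \frac{1}{291} = -210 - - \frac{37}{97} = -210 + \frac{37}{97} = - \frac{20333}{97}$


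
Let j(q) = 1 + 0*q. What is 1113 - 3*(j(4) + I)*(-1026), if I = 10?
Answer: 34971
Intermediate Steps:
j(q) = 1 (j(q) = 1 + 0 = 1)
1113 - 3*(j(4) + I)*(-1026) = 1113 - 3*(1 + 10)*(-1026) = 1113 - 3*11*(-1026) = 1113 - 33*(-1026) = 1113 + 33858 = 34971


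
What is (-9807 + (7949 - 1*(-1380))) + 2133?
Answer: 1655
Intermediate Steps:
(-9807 + (7949 - 1*(-1380))) + 2133 = (-9807 + (7949 + 1380)) + 2133 = (-9807 + 9329) + 2133 = -478 + 2133 = 1655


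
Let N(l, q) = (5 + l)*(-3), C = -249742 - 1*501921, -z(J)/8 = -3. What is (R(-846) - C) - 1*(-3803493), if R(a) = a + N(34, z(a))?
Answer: 4554193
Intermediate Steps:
z(J) = 24 (z(J) = -8*(-3) = 24)
C = -751663 (C = -249742 - 501921 = -751663)
N(l, q) = -15 - 3*l
R(a) = -117 + a (R(a) = a + (-15 - 3*34) = a + (-15 - 102) = a - 117 = -117 + a)
(R(-846) - C) - 1*(-3803493) = ((-117 - 846) - 1*(-751663)) - 1*(-3803493) = (-963 + 751663) + 3803493 = 750700 + 3803493 = 4554193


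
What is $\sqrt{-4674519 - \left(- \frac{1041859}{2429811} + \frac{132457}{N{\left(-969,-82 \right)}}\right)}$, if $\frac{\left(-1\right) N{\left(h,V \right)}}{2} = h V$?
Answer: $\frac{i \sqrt{2151156661349886966847298727}}{21451991382} \approx 2162.1 i$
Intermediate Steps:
$N{\left(h,V \right)} = - 2 V h$ ($N{\left(h,V \right)} = - 2 h V = - 2 V h$)
$\sqrt{-4674519 - \left(- \frac{1041859}{2429811} + \frac{132457}{N{\left(-969,-82 \right)}}\right)} = \sqrt{-4674519 - \left(- \frac{1041859}{2429811} - \frac{132457}{158916}\right)} = \sqrt{-4674519 - \left(- \frac{1041859}{2429811} + \frac{132457}{-158916}\right)} = \sqrt{-4674519 + \left(\left(-132457\right) \left(- \frac{1}{158916}\right) + \frac{1041859}{2429811}\right)} = \sqrt{-4674519 + \left(\frac{132457}{158916} + \frac{1041859}{2429811}\right)} = \sqrt{-4674519 + \frac{162471180157}{128711948292}} = \sqrt{- \frac{601666285346791391}{128711948292}} = \frac{i \sqrt{2151156661349886966847298727}}{21451991382}$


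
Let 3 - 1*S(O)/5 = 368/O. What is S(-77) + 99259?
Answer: 7645938/77 ≈ 99298.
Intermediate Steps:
S(O) = 15 - 1840/O
S(-77) + 99259 = (15 - 1840/(-77)) + 99259 = (15 - 1840*(-1/77)) + 99259 = (15 + 1840/77) + 99259 = 2995/77 + 99259 = 7645938/77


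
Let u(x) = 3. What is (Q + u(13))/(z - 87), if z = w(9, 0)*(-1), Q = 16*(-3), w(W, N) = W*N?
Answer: 15/29 ≈ 0.51724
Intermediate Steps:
w(W, N) = N*W
Q = -48
z = 0 (z = (0*9)*(-1) = 0*(-1) = 0)
(Q + u(13))/(z - 87) = (-48 + 3)/(0 - 87) = -45/(-87) = -45*(-1/87) = 15/29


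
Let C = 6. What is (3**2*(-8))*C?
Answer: -432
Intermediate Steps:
(3**2*(-8))*C = (3**2*(-8))*6 = (9*(-8))*6 = -72*6 = -432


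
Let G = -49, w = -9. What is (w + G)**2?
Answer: 3364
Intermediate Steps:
(w + G)**2 = (-9 - 49)**2 = (-58)**2 = 3364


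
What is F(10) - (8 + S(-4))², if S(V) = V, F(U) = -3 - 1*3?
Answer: -22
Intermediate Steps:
F(U) = -6 (F(U) = -3 - 3 = -6)
F(10) - (8 + S(-4))² = -6 - (8 - 4)² = -6 - 1*4² = -6 - 1*16 = -6 - 16 = -22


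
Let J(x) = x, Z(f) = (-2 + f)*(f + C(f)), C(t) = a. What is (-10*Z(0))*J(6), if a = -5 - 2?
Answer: -840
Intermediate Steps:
a = -7
C(t) = -7
Z(f) = (-7 + f)*(-2 + f) (Z(f) = (-2 + f)*(f - 7) = (-2 + f)*(-7 + f) = (-7 + f)*(-2 + f))
(-10*Z(0))*J(6) = -10*(14 + 0**2 - 9*0)*6 = -10*(14 + 0 + 0)*6 = -10*14*6 = -140*6 = -840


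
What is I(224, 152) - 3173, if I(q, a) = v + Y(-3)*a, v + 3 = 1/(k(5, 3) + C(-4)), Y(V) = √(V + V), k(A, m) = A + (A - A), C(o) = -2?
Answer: -9527/3 + 152*I*√6 ≈ -3175.7 + 372.32*I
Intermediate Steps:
k(A, m) = A (k(A, m) = A + 0 = A)
Y(V) = √2*√V (Y(V) = √(2*V) = √2*√V)
v = -8/3 (v = -3 + 1/(5 - 2) = -3 + 1/3 = -3 + ⅓ = -8/3 ≈ -2.6667)
I(q, a) = -8/3 + I*a*√6 (I(q, a) = -8/3 + (√2*√(-3))*a = -8/3 + (√2*(I*√3))*a = -8/3 + (I*√6)*a = -8/3 + I*a*√6)
I(224, 152) - 3173 = (-8/3 + I*152*√6) - 3173 = (-8/3 + 152*I*√6) - 3173 = -9527/3 + 152*I*√6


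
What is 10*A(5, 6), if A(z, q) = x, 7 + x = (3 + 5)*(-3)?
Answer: -310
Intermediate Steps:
x = -31 (x = -7 + (3 + 5)*(-3) = -7 + 8*(-3) = -7 - 24 = -31)
A(z, q) = -31
10*A(5, 6) = 10*(-31) = -310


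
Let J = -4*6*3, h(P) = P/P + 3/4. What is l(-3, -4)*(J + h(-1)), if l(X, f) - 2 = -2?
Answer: 0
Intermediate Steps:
h(P) = 7/4 (h(P) = 1 + 3*(1/4) = 1 + 3/4 = 7/4)
l(X, f) = 0 (l(X, f) = 2 - 2 = 0)
J = -72 (J = -24*3 = -72)
l(-3, -4)*(J + h(-1)) = 0*(-72 + 7/4) = 0*(-281/4) = 0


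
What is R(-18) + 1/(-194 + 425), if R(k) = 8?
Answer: 1849/231 ≈ 8.0043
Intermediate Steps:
R(-18) + 1/(-194 + 425) = 8 + 1/(-194 + 425) = 8 + 1/231 = 1849/231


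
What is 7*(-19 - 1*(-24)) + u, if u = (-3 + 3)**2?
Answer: 35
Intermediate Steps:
u = 0 (u = 0**2 = 0)
7*(-19 - 1*(-24)) + u = 7*(-19 - 1*(-24)) + 0 = 7*(-19 + 24) + 0 = 7*5 + 0 = 35 + 0 = 35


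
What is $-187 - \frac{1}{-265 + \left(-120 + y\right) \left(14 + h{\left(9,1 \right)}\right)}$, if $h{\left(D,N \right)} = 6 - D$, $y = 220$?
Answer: $- \frac{156146}{835} \approx -187.0$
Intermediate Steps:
$-187 - \frac{1}{-265 + \left(-120 + y\right) \left(14 + h{\left(9,1 \right)}\right)} = -187 - \frac{1}{-265 + \left(-120 + 220\right) \left(14 + \left(6 - 9\right)\right)} = -187 - \frac{1}{-265 + 100 \left(14 + \left(6 - 9\right)\right)} = -187 - \frac{1}{-265 + 100 \left(14 - 3\right)} = -187 - \frac{1}{-265 + 100 \cdot 11} = -187 - \frac{1}{-265 + 1100} = -187 - \frac{1}{835} = - \frac{156146}{835}$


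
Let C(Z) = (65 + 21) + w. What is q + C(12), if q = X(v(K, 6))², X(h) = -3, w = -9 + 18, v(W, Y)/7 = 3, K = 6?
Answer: 104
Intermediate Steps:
v(W, Y) = 21 (v(W, Y) = 7*3 = 21)
w = 9
q = 9 (q = (-3)² = 9)
C(Z) = 95 (C(Z) = (65 + 21) + 9 = 86 + 9 = 95)
q + C(12) = 9 + 95 = 104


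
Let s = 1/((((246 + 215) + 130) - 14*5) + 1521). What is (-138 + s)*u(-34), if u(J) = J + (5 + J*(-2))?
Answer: -10990005/2042 ≈ -5382.0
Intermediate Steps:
u(J) = 5 - J (u(J) = J + (5 - 2*J) = 5 - J)
s = 1/2042 (s = 1/(((461 + 130) - 70) + 1521) = 1/((591 - 70) + 1521) = 1/(521 + 1521) = 1/2042 ≈ 0.00048972)
(-138 + s)*u(-34) = (-138 + 1/2042)*(5 - 1*(-34)) = -281795*(5 + 34)/2042 = -281795/2042*39 = -10990005/2042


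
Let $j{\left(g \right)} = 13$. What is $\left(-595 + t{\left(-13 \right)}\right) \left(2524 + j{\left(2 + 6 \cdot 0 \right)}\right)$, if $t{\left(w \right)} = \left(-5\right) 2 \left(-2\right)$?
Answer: $-1458775$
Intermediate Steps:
$t{\left(w \right)} = 20$ ($t{\left(w \right)} = \left(-10\right) \left(-2\right) = 20$)
$\left(-595 + t{\left(-13 \right)}\right) \left(2524 + j{\left(2 + 6 \cdot 0 \right)}\right) = \left(-595 + 20\right) \left(2524 + 13\right) = \left(-575\right) 2537 = -1458775$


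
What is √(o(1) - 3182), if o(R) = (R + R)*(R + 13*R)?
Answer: I*√3154 ≈ 56.16*I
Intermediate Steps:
o(R) = 28*R² (o(R) = (2*R)*(14*R) = 28*R²)
√(o(1) - 3182) = √(28*1² - 3182) = √(28*1 - 3182) = √(28 - 3182) = √(-3154) = I*√3154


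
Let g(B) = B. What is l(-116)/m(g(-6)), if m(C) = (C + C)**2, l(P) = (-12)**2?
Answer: 1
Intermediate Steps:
l(P) = 144
m(C) = 4*C**2 (m(C) = (2*C)**2 = 4*C**2)
l(-116)/m(g(-6)) = 144/((4*(-6)**2)) = 144/((4*36)) = 144/144 = 144*(1/144) = 1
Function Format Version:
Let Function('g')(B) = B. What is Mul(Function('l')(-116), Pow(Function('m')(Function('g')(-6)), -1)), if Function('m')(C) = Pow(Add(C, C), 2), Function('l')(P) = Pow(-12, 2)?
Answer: 1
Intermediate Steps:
Function('l')(P) = 144
Function('m')(C) = Mul(4, Pow(C, 2)) (Function('m')(C) = Pow(Mul(2, C), 2) = Mul(4, Pow(C, 2)))
Mul(Function('l')(-116), Pow(Function('m')(Function('g')(-6)), -1)) = Mul(144, Pow(Mul(4, Pow(-6, 2)), -1)) = Mul(144, Pow(Mul(4, 36), -1)) = Mul(144, Pow(144, -1)) = Mul(144, Rational(1, 144)) = 1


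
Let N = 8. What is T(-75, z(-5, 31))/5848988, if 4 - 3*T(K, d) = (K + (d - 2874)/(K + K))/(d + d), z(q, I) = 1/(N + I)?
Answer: 65573/1052817840 ≈ 6.2283e-5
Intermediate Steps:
z(q, I) = 1/(8 + I)
T(K, d) = 4/3 - (K + (-2874 + d)/(2*K))/(6*d) (T(K, d) = 4/3 - (K + (d - 2874)/(K + K))/(3*(d + d)) = 4/3 - (K + (-2874 + d)/((2*K)))/(3*(2*d)) = 4/3 - (K + (-2874 + d)*(1/(2*K)))*1/(2*d)/3 = 4/3 - (K + (-2874 + d)/(2*K))*1/(2*d)/3 = 4/3 - (K + (-2874 + d)/(2*K))/(6*d))
T(-75, z(-5, 31))/5848988 = ((1/12)*(2874 - 1/(8 + 31) - 2*(-75)² + 16*(-75)/(8 + 31))/(-75*1/(8 + 31)))/5848988 = ((1/12)*(-1/75)*(2874 - 1/39 - 2*5625 + 16*(-75)/39)/1/39)*(1/5848988) = ((1/12)*(-1/75)*(2874 - 1*1/39 - 11250 + 16*(-75)*(1/39))/(1/39))*(1/5848988) = ((1/12)*(-1/75)*39*(2874 - 1/39 - 11250 - 400/13))*(1/5848988) = ((1/12)*(-1/75)*39*(-327865/39))*(1/5848988) = (65573/180)*(1/5848988) = 65573/1052817840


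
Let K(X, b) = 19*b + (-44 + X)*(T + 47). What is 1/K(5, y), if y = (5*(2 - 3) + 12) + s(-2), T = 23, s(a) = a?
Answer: -1/2635 ≈ -0.00037951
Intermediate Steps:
y = 5 (y = (5*(2 - 3) + 12) - 2 = (5*(-1) + 12) - 2 = (-5 + 12) - 2 = 7 - 2 = 5)
K(X, b) = -3080 + 19*b + 70*X (K(X, b) = 19*b + (-44 + X)*(23 + 47) = 19*b + (-44 + X)*70 = 19*b + (-3080 + 70*X) = -3080 + 19*b + 70*X)
1/K(5, y) = 1/(-3080 + 19*5 + 70*5) = 1/(-3080 + 95 + 350) = 1/(-2635) = -1/2635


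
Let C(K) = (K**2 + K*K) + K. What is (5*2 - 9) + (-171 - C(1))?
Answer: -173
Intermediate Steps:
C(K) = K + 2*K**2 (C(K) = (K**2 + K**2) + K = 2*K**2 + K = K + 2*K**2)
(5*2 - 9) + (-171 - C(1)) = (5*2 - 9) + (-171 - (1 + 2*1)) = (10 - 9) + (-171 - (1 + 2)) = 1 + (-171 - 3) = 1 - 174 = -173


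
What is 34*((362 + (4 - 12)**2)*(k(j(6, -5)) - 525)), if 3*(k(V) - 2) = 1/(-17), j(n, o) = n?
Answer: -7575416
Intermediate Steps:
k(V) = 101/51 (k(V) = 2 + (1/3)/(-17) = 2 + (1/3)*(-1/17) = 2 - 1/51 = 101/51)
34*((362 + (4 - 12)**2)*(k(j(6, -5)) - 525)) = 34*((362 + (4 - 12)**2)*(101/51 - 525)) = 34*((362 + (-8)**2)*(-26674/51)) = 34*((362 + 64)*(-26674/51)) = 34*(426*(-26674/51)) = 34*(-3787708/17) = -7575416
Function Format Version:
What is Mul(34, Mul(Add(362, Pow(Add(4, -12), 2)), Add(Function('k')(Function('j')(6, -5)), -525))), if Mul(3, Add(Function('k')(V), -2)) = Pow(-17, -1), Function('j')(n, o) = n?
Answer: -7575416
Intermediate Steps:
Function('k')(V) = Rational(101, 51) (Function('k')(V) = Add(2, Mul(Rational(1, 3), Pow(-17, -1))) = Add(2, Mul(Rational(1, 3), Rational(-1, 17))) = Add(2, Rational(-1, 51)) = Rational(101, 51))
Mul(34, Mul(Add(362, Pow(Add(4, -12), 2)), Add(Function('k')(Function('j')(6, -5)), -525))) = Mul(34, Mul(Add(362, Pow(Add(4, -12), 2)), Add(Rational(101, 51), -525))) = Mul(34, Mul(Add(362, Pow(-8, 2)), Rational(-26674, 51))) = Mul(34, Mul(Add(362, 64), Rational(-26674, 51))) = Mul(34, Mul(426, Rational(-26674, 51))) = Mul(34, Rational(-3787708, 17)) = -7575416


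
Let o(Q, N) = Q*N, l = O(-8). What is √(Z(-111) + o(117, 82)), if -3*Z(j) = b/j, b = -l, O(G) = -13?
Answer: √118208155/111 ≈ 97.949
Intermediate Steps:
l = -13
o(Q, N) = N*Q
b = 13 (b = -1*(-13) = 13)
Z(j) = -13/(3*j)
√(Z(-111) + o(117, 82)) = √(-13/3/(-111) + 82*117) = √(-13/3*(-1/111) + 9594) = √(13/333 + 9594) = √(3194815/333) = √118208155/111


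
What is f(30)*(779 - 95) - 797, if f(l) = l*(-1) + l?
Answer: -797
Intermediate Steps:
f(l) = 0 (f(l) = -l + l = 0)
f(30)*(779 - 95) - 797 = 0*(779 - 95) - 797 = 0*684 - 797 = 0 - 797 = -797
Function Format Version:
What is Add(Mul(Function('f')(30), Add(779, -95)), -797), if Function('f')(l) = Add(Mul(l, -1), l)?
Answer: -797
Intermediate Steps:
Function('f')(l) = 0 (Function('f')(l) = Add(Mul(-1, l), l) = 0)
Add(Mul(Function('f')(30), Add(779, -95)), -797) = Add(Mul(0, Add(779, -95)), -797) = Add(Mul(0, 684), -797) = Add(0, -797) = -797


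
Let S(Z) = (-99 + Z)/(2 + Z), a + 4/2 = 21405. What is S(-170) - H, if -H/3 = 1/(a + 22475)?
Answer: 1967281/1228584 ≈ 1.6013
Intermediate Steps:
a = 21403 (a = -2 + 21405 = 21403)
S(Z) = (-99 + Z)/(2 + Z)
H = -1/14626 (H = -3/(21403 + 22475) = -3/43878 = -3*1/43878 = -1/14626 ≈ -6.8371e-5)
S(-170) - H = (-99 - 170)/(2 - 170) - 1*(-1/14626) = -269/(-168) + 1/14626 = -1/168*(-269) + 1/14626 = 269/168 + 1/14626 = 1967281/1228584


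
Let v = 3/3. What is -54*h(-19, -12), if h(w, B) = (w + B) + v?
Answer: 1620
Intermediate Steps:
v = 1 (v = 3*(⅓) = 1)
h(w, B) = 1 + B + w (h(w, B) = (w + B) + 1 = (B + w) + 1 = 1 + B + w)
-54*h(-19, -12) = -54*(1 - 12 - 19) = -54*(-30) = 1620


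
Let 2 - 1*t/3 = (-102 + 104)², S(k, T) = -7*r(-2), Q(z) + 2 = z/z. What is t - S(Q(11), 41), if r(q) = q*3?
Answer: -48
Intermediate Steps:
Q(z) = -1 (Q(z) = -2 + z/z = -2 + 1 = -1)
r(q) = 3*q
S(k, T) = 42 (S(k, T) = -21*(-2) = -7*(-6) = 42)
t = -6 (t = 6 - 3*(-102 + 104)² = 6 - 3*2² = 6 - 3*4 = 6 - 12 = -6)
t - S(Q(11), 41) = -6 - 1*42 = -6 - 42 = -48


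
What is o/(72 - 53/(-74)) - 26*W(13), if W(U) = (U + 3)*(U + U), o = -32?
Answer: -58203264/5381 ≈ -10816.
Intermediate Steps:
W(U) = 2*U*(3 + U) (W(U) = (3 + U)*(2*U) = 2*U*(3 + U))
o/(72 - 53/(-74)) - 26*W(13) = -32/(72 - 53/(-74)) - 52*13*(3 + 13) = -32/(72 - 53*(-1/74)) - 52*13*16 = -32/(72 + 53/74) - 26*416 = -32/5381/74 - 10816 = -32*74/5381 - 10816 = -2368/5381 - 10816 = -58203264/5381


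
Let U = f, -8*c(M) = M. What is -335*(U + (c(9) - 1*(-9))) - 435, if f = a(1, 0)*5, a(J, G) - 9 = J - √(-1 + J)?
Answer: -158585/8 ≈ -19823.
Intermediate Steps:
c(M) = -M/8
a(J, G) = 9 + J - √(-1 + J) (a(J, G) = 9 + (J - √(-1 + J)) = 9 + J - √(-1 + J))
f = 50 (f = (9 + 1 - √(-1 + 1))*5 = (9 + 1 - √0)*5 = (9 + 1 - 1*0)*5 = (9 + 1 + 0)*5 = 10*5 = 50)
U = 50
-335*(U + (c(9) - 1*(-9))) - 435 = -335*(50 + (-⅛*9 - 1*(-9))) - 435 = -335*(50 + (-9/8 + 9)) - 435 = -335*(50 + 63/8) - 435 = -335*463/8 - 435 = -155105/8 - 435 = -158585/8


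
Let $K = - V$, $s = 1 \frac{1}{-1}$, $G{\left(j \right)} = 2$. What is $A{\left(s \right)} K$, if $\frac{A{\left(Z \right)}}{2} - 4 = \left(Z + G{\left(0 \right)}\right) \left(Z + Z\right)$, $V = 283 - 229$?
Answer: $-216$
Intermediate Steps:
$V = 54$
$s = -1$ ($s = 1 \left(-1\right) = -1$)
$A{\left(Z \right)} = 8 + 4 Z \left(2 + Z\right)$ ($A{\left(Z \right)} = 8 + 2 \left(Z + 2\right) \left(Z + Z\right) = 8 + 2 \left(2 + Z\right) 2 Z = 8 + 2 \cdot 2 Z \left(2 + Z\right) = 8 + 4 Z \left(2 + Z\right)$)
$K = -54$ ($K = \left(-1\right) 54 = -54$)
$A{\left(s \right)} K = \left(8 + 4 \left(-1\right)^{2} + 8 \left(-1\right)\right) \left(-54\right) = \left(8 + 4 \cdot 1 - 8\right) \left(-54\right) = \left(8 + 4 - 8\right) \left(-54\right) = 4 \left(-54\right) = -216$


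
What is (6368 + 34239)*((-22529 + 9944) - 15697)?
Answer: -1148447174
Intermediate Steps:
(6368 + 34239)*((-22529 + 9944) - 15697) = 40607*(-12585 - 15697) = 40607*(-28282) = -1148447174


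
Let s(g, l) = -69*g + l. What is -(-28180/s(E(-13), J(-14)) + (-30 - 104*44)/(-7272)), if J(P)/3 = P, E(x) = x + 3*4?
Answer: 11377811/10908 ≈ 1043.1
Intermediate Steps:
E(x) = 12 + x (E(x) = x + 12 = 12 + x)
J(P) = 3*P
s(g, l) = l - 69*g
-(-28180/s(E(-13), J(-14)) + (-30 - 104*44)/(-7272)) = -(-28180/(3*(-14) - 69*(12 - 13)) + (-30 - 104*44)/(-7272)) = -(-28180/(-42 - 69*(-1)) + (-30 - 4576)*(-1/7272)) = -(-28180/(-42 + 69) - 4606*(-1/7272)) = -(-28180/27 + 2303/3636) = -1*(-11377811/10908) = 11377811/10908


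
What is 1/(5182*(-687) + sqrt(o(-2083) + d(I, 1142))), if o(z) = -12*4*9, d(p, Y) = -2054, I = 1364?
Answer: -1780017/6336921041821 - I*sqrt(2486)/12673842083642 ≈ -2.809e-7 - 3.9341e-12*I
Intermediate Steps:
o(z) = -432 (o(z) = -48*9 = -432)
1/(5182*(-687) + sqrt(o(-2083) + d(I, 1142))) = 1/(5182*(-687) + sqrt(-432 - 2054)) = 1/(-3560034 + sqrt(-2486)) = 1/(-3560034 + I*sqrt(2486))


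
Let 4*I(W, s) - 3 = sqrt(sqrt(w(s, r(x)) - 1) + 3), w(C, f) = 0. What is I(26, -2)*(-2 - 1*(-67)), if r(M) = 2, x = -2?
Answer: 195/4 + 65*sqrt(3 + I)/4 ≈ 77.274 + 4.6288*I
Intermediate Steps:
I(W, s) = 3/4 + sqrt(3 + I)/4 (I(W, s) = 3/4 + sqrt(sqrt(0 - 1) + 3)/4 = 3/4 + sqrt(sqrt(-1) + 3)/4 = 3/4 + sqrt(I + 3)/4 = 3/4 + sqrt(3 + I)/4)
I(26, -2)*(-2 - 1*(-67)) = (3/4 + sqrt(3 + I)/4)*(-2 - 1*(-67)) = (3/4 + sqrt(3 + I)/4)*(-2 + 67) = (3/4 + sqrt(3 + I)/4)*65 = 195/4 + 65*sqrt(3 + I)/4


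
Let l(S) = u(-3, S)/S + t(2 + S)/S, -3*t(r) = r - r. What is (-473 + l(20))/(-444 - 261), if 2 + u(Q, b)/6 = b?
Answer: 2338/3525 ≈ 0.66326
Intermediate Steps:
u(Q, b) = -12 + 6*b
t(r) = 0 (t(r) = -(r - r)/3 = -1/3*0 = 0)
l(S) = (-12 + 6*S)/S (l(S) = (-12 + 6*S)/S + 0/S = (-12 + 6*S)/S + 0 = (-12 + 6*S)/S)
(-473 + l(20))/(-444 - 261) = (-473 + (6 - 12/20))/(-444 - 261) = (-473 + (6 - 12*1/20))/(-705) = (-473 + (6 - 3/5))*(-1/705) = (-473 + 27/5)*(-1/705) = -2338/5*(-1/705) = 2338/3525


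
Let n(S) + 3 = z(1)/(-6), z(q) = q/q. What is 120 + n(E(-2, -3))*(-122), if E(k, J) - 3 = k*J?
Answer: 1519/3 ≈ 506.33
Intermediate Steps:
z(q) = 1
E(k, J) = 3 + J*k (E(k, J) = 3 + k*J = 3 + J*k)
n(S) = -19/6 (n(S) = -3 + 1/(-6) = -3 + 1*(-⅙) = -3 - ⅙ = -19/6)
120 + n(E(-2, -3))*(-122) = 120 - 19/6*(-122) = 120 + 1159/3 = 1519/3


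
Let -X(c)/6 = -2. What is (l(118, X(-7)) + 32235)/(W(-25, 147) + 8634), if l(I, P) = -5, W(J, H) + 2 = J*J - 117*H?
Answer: -1465/361 ≈ -4.0582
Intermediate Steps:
W(J, H) = -2 + J² - 117*H (W(J, H) = -2 + (J*J - 117*H) = -2 + (J² - 117*H) = -2 + J² - 117*H)
X(c) = 12 (X(c) = -6*(-2) = 12)
(l(118, X(-7)) + 32235)/(W(-25, 147) + 8634) = (-5 + 32235)/((-2 + (-25)² - 117*147) + 8634) = 32230/((-2 + 625 - 17199) + 8634) = 32230/(-16576 + 8634) = 32230/(-7942) = 32230*(-1/7942) = -1465/361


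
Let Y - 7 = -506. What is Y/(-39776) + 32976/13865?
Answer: 1318572011/551494240 ≈ 2.3909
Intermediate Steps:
Y = -499 (Y = 7 - 506 = -499)
Y/(-39776) + 32976/13865 = -499/(-39776) + 32976/13865 = -499*(-1/39776) + 32976*(1/13865) = 499/39776 + 32976/13865 = 1318572011/551494240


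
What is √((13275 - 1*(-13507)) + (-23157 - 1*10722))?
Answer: I*√7097 ≈ 84.244*I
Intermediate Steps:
√((13275 - 1*(-13507)) + (-23157 - 1*10722)) = √((13275 + 13507) + (-23157 - 10722)) = √(26782 - 33879) = √(-7097) = I*√7097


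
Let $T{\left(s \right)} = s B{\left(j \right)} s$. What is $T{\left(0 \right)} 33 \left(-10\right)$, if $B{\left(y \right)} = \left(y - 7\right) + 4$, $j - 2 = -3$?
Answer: $0$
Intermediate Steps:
$j = -1$ ($j = 2 - 3 = -1$)
$B{\left(y \right)} = -3 + y$ ($B{\left(y \right)} = \left(y - 7\right) + 4 = \left(-7 + y\right) + 4 = -3 + y$)
$T{\left(s \right)} = - 4 s^{2}$ ($T{\left(s \right)} = s \left(-3 - 1\right) s = s \left(-4\right) s = - 4 s s = - 4 s^{2}$)
$T{\left(0 \right)} 33 \left(-10\right) = - 4 \cdot 0^{2} \cdot 33 \left(-10\right) = \left(-4\right) 0 \cdot 33 \left(-10\right) = 0 \cdot 33 \left(-10\right) = 0 \left(-10\right) = 0$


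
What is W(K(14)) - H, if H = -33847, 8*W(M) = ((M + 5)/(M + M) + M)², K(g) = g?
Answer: 212457305/6272 ≈ 33874.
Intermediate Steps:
W(M) = (M + (5 + M)/(2*M))²/8 (W(M) = ((M + 5)/(M + M) + M)²/8 = ((5 + M)/((2*M)) + M)²/8 = ((5 + M)*(1/(2*M)) + M)²/8 = ((5 + M)/(2*M) + M)²/8 = (M + (5 + M)/(2*M))²/8)
W(K(14)) - H = (1/32)*(5 + 14 + 2*14²)²/14² - 1*(-33847) = (1/32)*(1/196)*(5 + 14 + 2*196)² + 33847 = (1/32)*(1/196)*(5 + 14 + 392)² + 33847 = (1/32)*(1/196)*411² + 33847 = (1/32)*(1/196)*168921 + 33847 = 168921/6272 + 33847 = 212457305/6272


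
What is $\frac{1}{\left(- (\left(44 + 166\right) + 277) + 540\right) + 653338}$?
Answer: $\frac{1}{653391} \approx 1.5305 \cdot 10^{-6}$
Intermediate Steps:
$\frac{1}{\left(- (\left(44 + 166\right) + 277) + 540\right) + 653338} = \frac{1}{\left(- (210 + 277) + 540\right) + 653338} = \frac{1}{\left(\left(-1\right) 487 + 540\right) + 653338} = \frac{1}{\left(-487 + 540\right) + 653338} = \frac{1}{53 + 653338} = \frac{1}{653391}$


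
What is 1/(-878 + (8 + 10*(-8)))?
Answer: -1/950 ≈ -0.0010526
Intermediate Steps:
1/(-878 + (8 + 10*(-8))) = 1/(-878 + (8 - 80)) = 1/(-878 - 72) = 1/(-950) = -1/950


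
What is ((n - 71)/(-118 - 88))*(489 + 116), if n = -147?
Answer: 65945/103 ≈ 640.24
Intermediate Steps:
((n - 71)/(-118 - 88))*(489 + 116) = ((-147 - 71)/(-118 - 88))*(489 + 116) = -218/(-206)*605 = -218*(-1/206)*605 = (109/103)*605 = 65945/103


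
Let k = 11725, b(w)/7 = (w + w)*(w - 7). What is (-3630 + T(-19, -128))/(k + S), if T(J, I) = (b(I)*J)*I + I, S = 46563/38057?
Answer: 11195335809937/223132444 ≈ 50174.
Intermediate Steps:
b(w) = 14*w*(-7 + w) (b(w) = 7*((w + w)*(w - 7)) = 7*((2*w)*(-7 + w)) = 7*(2*w*(-7 + w)) = 14*w*(-7 + w))
S = 46563/38057 (S = 46563*(1/38057) = 46563/38057 ≈ 1.2235)
T(J, I) = I + 14*J*I²*(-7 + I) (T(J, I) = ((14*I*(-7 + I))*J)*I + I = (14*I*J*(-7 + I))*I + I = 14*J*I²*(-7 + I) + I = I + 14*J*I²*(-7 + I))
(-3630 + T(-19, -128))/(k + S) = (-3630 - 128*(1 + 14*(-128)*(-19)*(-7 - 128)))/(11725 + 46563/38057) = (-3630 - 128*(1 + 14*(-128)*(-19)*(-135)))/(446264888/38057) = (-3630 - 128*(1 - 4596480))*(38057/446264888) = (-3630 - 128*(-4596479))*(38057/446264888) = (-3630 + 588349312)*(38057/446264888) = 588345682*(38057/446264888) = 11195335809937/223132444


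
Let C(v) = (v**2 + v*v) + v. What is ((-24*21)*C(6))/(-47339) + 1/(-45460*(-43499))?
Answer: 77738086043819/93611193859060 ≈ 0.83044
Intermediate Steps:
C(v) = v + 2*v**2 (C(v) = (v**2 + v**2) + v = 2*v**2 + v = v + 2*v**2)
((-24*21)*C(6))/(-47339) + 1/(-45460*(-43499)) = ((-24*21)*(6*(1 + 2*6)))/(-47339) + 1/(-45460*(-43499)) = -3024*(1 + 12)*(-1/47339) - 1/45460*(-1/43499) = -3024*13*(-1/47339) + 1/1977464540 = -504*78*(-1/47339) + 1/1977464540 = -39312*(-1/47339) + 1/1977464540 = 39312/47339 + 1/1977464540 = 77738086043819/93611193859060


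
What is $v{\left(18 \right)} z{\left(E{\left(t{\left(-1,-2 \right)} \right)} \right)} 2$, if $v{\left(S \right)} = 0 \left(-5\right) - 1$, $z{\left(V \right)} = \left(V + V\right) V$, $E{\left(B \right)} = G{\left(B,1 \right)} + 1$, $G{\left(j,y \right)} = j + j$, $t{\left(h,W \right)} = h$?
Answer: $-4$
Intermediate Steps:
$G{\left(j,y \right)} = 2 j$
$E{\left(B \right)} = 1 + 2 B$ ($E{\left(B \right)} = 2 B + 1 = 1 + 2 B$)
$z{\left(V \right)} = 2 V^{2}$ ($z{\left(V \right)} = 2 V V = 2 V^{2}$)
$v{\left(S \right)} = -1$ ($v{\left(S \right)} = 0 - 1 = -1$)
$v{\left(18 \right)} z{\left(E{\left(t{\left(-1,-2 \right)} \right)} \right)} 2 = - 2 \left(1 + 2 \left(-1\right)\right)^{2} \cdot 2 = - 2 \left(1 - 2\right)^{2} \cdot 2 = - 2 \left(-1\right)^{2} \cdot 2 = - 2 \cdot 1 \cdot 2 = - 2 \cdot 2 = \left(-1\right) 4 = -4$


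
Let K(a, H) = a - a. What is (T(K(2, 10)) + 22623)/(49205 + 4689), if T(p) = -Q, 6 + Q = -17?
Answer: 11323/26947 ≈ 0.42020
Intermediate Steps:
Q = -23 (Q = -6 - 17 = -23)
K(a, H) = 0
T(p) = 23 (T(p) = -1*(-23) = 23)
(T(K(2, 10)) + 22623)/(49205 + 4689) = (23 + 22623)/(49205 + 4689) = 22646/53894 = 22646*(1/53894) = 11323/26947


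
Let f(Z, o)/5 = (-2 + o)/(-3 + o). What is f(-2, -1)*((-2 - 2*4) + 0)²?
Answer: 375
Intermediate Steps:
f(Z, o) = 5*(-2 + o)/(-3 + o) (f(Z, o) = 5*((-2 + o)/(-3 + o)) = 5*(-2 + o)/(-3 + o))
f(-2, -1)*((-2 - 2*4) + 0)² = (5*(-2 - 1)/(-3 - 1))*((-2 - 2*4) + 0)² = (5*(-3)/(-4))*((-2 - 8) + 0)² = (5*(-¼)*(-3))*(-10 + 0)² = (15/4)*(-10)² = (15/4)*100 = 375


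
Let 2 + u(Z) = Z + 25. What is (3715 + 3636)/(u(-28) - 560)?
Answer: -7351/565 ≈ -13.011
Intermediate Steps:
u(Z) = 23 + Z (u(Z) = -2 + (Z + 25) = -2 + (25 + Z) = 23 + Z)
(3715 + 3636)/(u(-28) - 560) = (3715 + 3636)/((23 - 28) - 560) = 7351/(-5 - 560) = 7351/(-565) = 7351*(-1/565) = -7351/565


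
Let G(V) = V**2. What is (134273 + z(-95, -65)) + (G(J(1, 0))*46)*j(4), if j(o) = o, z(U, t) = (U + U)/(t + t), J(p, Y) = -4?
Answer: 1783840/13 ≈ 1.3722e+5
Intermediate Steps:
z(U, t) = U/t (z(U, t) = (2*U)/((2*t)) = (2*U)*(1/(2*t)) = U/t)
(134273 + z(-95, -65)) + (G(J(1, 0))*46)*j(4) = (134273 - 95/(-65)) + ((-4)**2*46)*4 = (134273 - 95*(-1/65)) + (16*46)*4 = (134273 + 19/13) + 736*4 = 1745568/13 + 2944 = 1783840/13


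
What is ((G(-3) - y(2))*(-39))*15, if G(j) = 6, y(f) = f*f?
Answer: -1170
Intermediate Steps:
y(f) = f²
((G(-3) - y(2))*(-39))*15 = ((6 - 1*2²)*(-39))*15 = ((6 - 1*4)*(-39))*15 = ((6 - 4)*(-39))*15 = (2*(-39))*15 = -78*15 = -1170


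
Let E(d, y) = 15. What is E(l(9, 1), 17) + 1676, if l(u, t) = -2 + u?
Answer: 1691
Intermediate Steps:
E(l(9, 1), 17) + 1676 = 15 + 1676 = 1691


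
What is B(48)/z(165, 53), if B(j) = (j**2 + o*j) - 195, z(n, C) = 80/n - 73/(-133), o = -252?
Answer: -43832943/4537 ≈ -9661.2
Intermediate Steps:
z(n, C) = 73/133 + 80/n (z(n, C) = 80/n - 73*(-1/133) = 80/n + 73/133 = 73/133 + 80/n)
B(j) = -195 + j**2 - 252*j (B(j) = (j**2 - 252*j) - 195 = -195 + j**2 - 252*j)
B(48)/z(165, 53) = (-195 + 48**2 - 252*48)/(73/133 + 80/165) = (-195 + 2304 - 12096)/(73/133 + 80*(1/165)) = -9987/(73/133 + 16/33) = -9987/4537/4389 = -9987*4389/4537 = -43832943/4537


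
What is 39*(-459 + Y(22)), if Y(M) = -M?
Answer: -18759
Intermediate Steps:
39*(-459 + Y(22)) = 39*(-459 - 1*22) = 39*(-459 - 22) = 39*(-481) = -18759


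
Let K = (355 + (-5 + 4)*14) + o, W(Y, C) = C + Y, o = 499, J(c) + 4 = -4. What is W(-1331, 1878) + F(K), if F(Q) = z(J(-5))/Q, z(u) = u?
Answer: 57434/105 ≈ 546.99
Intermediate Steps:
J(c) = -8 (J(c) = -4 - 4 = -8)
K = 840 (K = (355 + (-5 + 4)*14) + 499 = (355 - 1*14) + 499 = (355 - 14) + 499 = 341 + 499 = 840)
F(Q) = -8/Q
W(-1331, 1878) + F(K) = (1878 - 1331) - 8/840 = 547 - 8*1/840 = 547 - 1/105 = 57434/105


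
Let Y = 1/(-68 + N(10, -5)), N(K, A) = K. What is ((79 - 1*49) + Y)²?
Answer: 3024121/3364 ≈ 898.97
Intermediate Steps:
Y = -1/58 (Y = 1/(-68 + 10) = 1/(-58) = -1/58 ≈ -0.017241)
((79 - 1*49) + Y)² = ((79 - 1*49) - 1/58)² = ((79 - 49) - 1/58)² = (30 - 1/58)² = (1739/58)² = 3024121/3364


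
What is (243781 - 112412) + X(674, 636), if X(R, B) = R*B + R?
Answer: 560707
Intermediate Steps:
X(R, B) = R + B*R (X(R, B) = B*R + R = R + B*R)
(243781 - 112412) + X(674, 636) = (243781 - 112412) + 674*(1 + 636) = 131369 + 674*637 = 131369 + 429338 = 560707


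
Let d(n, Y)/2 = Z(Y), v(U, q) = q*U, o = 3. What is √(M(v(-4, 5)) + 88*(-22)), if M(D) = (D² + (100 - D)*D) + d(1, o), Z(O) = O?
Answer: I*√3930 ≈ 62.69*I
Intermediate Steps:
v(U, q) = U*q
d(n, Y) = 2*Y
M(D) = 6 + D² + D*(100 - D) (M(D) = (D² + (100 - D)*D) + 2*3 = (D² + D*(100 - D)) + 6 = 6 + D² + D*(100 - D))
√(M(v(-4, 5)) + 88*(-22)) = √((6 + 100*(-4*5)) + 88*(-22)) = √((6 + 100*(-20)) - 1936) = √((6 - 2000) - 1936) = √(-1994 - 1936) = √(-3930) = I*√3930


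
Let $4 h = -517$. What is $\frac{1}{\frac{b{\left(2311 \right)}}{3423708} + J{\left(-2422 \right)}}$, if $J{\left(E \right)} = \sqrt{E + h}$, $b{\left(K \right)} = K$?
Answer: $\frac{7912189188}{29905182222550501} - \frac{5860888234632 i \sqrt{10205}}{29905182222550501} \approx 2.6458 \cdot 10^{-7} - 0.019798 i$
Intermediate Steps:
$h = - \frac{517}{4}$ ($h = \frac{1}{4} \left(-517\right) = - \frac{517}{4} \approx -129.25$)
$J{\left(E \right)} = \sqrt{- \frac{517}{4} + E}$ ($J{\left(E \right)} = \sqrt{E - \frac{517}{4}} = \sqrt{- \frac{517}{4} + E}$)
$\frac{1}{\frac{b{\left(2311 \right)}}{3423708} + J{\left(-2422 \right)}} = \frac{1}{\frac{2311}{3423708} + \frac{\sqrt{-517 + 4 \left(-2422\right)}}{2}} = \frac{1}{2311 \cdot \frac{1}{3423708} + \frac{\sqrt{-517 - 9688}}{2}} = \frac{1}{\frac{2311}{3423708} + \frac{\sqrt{-10205}}{2}} = \frac{1}{\frac{2311}{3423708} + \frac{i \sqrt{10205}}{2}}$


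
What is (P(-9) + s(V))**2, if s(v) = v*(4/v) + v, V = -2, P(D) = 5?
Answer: 49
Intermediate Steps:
s(v) = 4 + v
(P(-9) + s(V))**2 = (5 + (4 - 2))**2 = (5 + 2)**2 = 7**2 = 49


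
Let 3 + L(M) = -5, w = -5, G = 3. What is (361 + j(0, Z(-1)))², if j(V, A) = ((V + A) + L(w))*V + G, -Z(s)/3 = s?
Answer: 132496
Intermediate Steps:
L(M) = -8 (L(M) = -3 - 5 = -8)
Z(s) = -3*s
j(V, A) = 3 + V*(-8 + A + V) (j(V, A) = ((V + A) - 8)*V + 3 = ((A + V) - 8)*V + 3 = (-8 + A + V)*V + 3 = V*(-8 + A + V) + 3 = 3 + V*(-8 + A + V))
(361 + j(0, Z(-1)))² = (361 + (3 + 0² - 8*0 - 3*(-1)*0))² = (361 + (3 + 0 + 0 + 3*0))² = (361 + (3 + 0 + 0 + 0))² = (361 + 3)² = 364² = 132496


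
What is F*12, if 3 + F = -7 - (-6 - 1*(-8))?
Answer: -144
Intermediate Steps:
F = -12 (F = -3 + (-7 - (-6 - 1*(-8))) = -3 + (-7 - (-6 + 8)) = -3 + (-7 - 1*2) = -3 + (-7 - 2) = -3 - 9 = -12)
F*12 = -12*12 = -144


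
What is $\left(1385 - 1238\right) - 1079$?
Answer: $-932$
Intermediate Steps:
$\left(1385 - 1238\right) - 1079 = 147 - 1079 = -932$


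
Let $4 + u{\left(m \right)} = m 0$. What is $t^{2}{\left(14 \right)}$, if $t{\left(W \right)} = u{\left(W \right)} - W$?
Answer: $324$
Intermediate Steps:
$u{\left(m \right)} = -4$ ($u{\left(m \right)} = -4 + m 0 = -4 + 0 = -4$)
$t{\left(W \right)} = -4 - W$
$t^{2}{\left(14 \right)} = \left(-4 - 14\right)^{2} = \left(-18\right)^{2} = 324$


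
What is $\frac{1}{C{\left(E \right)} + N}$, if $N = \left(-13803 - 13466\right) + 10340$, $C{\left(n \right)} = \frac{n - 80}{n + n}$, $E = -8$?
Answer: $- \frac{2}{33847} \approx -5.9089 \cdot 10^{-5}$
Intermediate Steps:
$C{\left(n \right)} = \frac{-80 + n}{2 n}$
$N = -16929$ ($N = -27269 + 10340 = -16929$)
$\frac{1}{C{\left(E \right)} + N} = \frac{1}{\frac{-80 - 8}{2 \left(-8\right)} - 16929} = \frac{1}{\frac{1}{2} \left(- \frac{1}{8}\right) \left(-88\right) - 16929} = \frac{1}{\frac{11}{2} - 16929} = \frac{1}{- \frac{33847}{2}} = - \frac{2}{33847}$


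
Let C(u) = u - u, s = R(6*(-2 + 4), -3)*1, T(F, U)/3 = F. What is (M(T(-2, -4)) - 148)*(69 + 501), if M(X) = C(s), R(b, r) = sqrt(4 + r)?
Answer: -84360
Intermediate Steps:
T(F, U) = 3*F
s = 1 (s = sqrt(4 - 3)*1 = sqrt(1)*1 = 1*1 = 1)
C(u) = 0
M(X) = 0
(M(T(-2, -4)) - 148)*(69 + 501) = (0 - 148)*(69 + 501) = -148*570 = -84360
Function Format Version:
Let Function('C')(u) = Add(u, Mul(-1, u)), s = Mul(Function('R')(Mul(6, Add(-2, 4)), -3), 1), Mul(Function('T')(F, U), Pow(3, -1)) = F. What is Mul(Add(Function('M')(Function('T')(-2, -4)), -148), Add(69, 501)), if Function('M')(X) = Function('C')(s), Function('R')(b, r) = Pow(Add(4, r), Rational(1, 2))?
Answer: -84360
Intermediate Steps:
Function('T')(F, U) = Mul(3, F)
s = 1 (s = Mul(Pow(Add(4, -3), Rational(1, 2)), 1) = Mul(Pow(1, Rational(1, 2)), 1) = Mul(1, 1) = 1)
Function('C')(u) = 0
Function('M')(X) = 0
Mul(Add(Function('M')(Function('T')(-2, -4)), -148), Add(69, 501)) = Mul(Add(0, -148), Add(69, 501)) = Mul(-148, 570) = -84360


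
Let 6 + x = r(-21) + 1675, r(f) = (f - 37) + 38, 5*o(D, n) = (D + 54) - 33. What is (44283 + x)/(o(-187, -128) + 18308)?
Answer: 114830/45687 ≈ 2.5134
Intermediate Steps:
o(D, n) = 21/5 + D/5 (o(D, n) = ((D + 54) - 33)/5 = ((54 + D) - 33)/5 = (21 + D)/5 = 21/5 + D/5)
r(f) = 1 + f (r(f) = (-37 + f) + 38 = 1 + f)
x = 1649 (x = -6 + ((1 - 21) + 1675) = -6 + (-20 + 1675) = -6 + 1655 = 1649)
(44283 + x)/(o(-187, -128) + 18308) = (44283 + 1649)/((21/5 + (1/5)*(-187)) + 18308) = 45932/((21/5 - 187/5) + 18308) = 45932/(-166/5 + 18308) = 45932/(91374/5) = 45932*(5/91374) = 114830/45687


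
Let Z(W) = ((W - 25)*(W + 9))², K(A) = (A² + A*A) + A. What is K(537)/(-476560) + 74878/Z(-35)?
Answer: -8557328627/7248477600 ≈ -1.1806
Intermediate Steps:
K(A) = A + 2*A² (K(A) = (A² + A²) + A = 2*A² + A = A + 2*A²)
Z(W) = (-25 + W)²*(9 + W)² (Z(W) = ((-25 + W)*(9 + W))² = (-25 + W)²*(9 + W)²)
K(537)/(-476560) + 74878/Z(-35) = (537*(1 + 2*537))/(-476560) + 74878/(((-25 - 35)²*(9 - 35)²)) = (537*(1 + 1074))*(-1/476560) + 74878/(((-60)²*(-26)²)) = (537*1075)*(-1/476560) + 74878/((3600*676)) = 577275*(-1/476560) + 74878/2433600 = -115455/95312 + 74878*(1/2433600) = -115455/95312 + 37439/1216800 = -8557328627/7248477600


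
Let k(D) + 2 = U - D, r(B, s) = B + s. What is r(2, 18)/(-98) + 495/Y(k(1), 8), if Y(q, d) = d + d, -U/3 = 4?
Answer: 24095/784 ≈ 30.733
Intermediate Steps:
U = -12 (U = -3*4 = -12)
k(D) = -14 - D (k(D) = -2 + (-12 - D) = -14 - D)
Y(q, d) = 2*d
r(2, 18)/(-98) + 495/Y(k(1), 8) = (2 + 18)/(-98) + 495/((2*8)) = 20*(-1/98) + 495/16 = -10/49 + 495*(1/16) = -10/49 + 495/16 = 24095/784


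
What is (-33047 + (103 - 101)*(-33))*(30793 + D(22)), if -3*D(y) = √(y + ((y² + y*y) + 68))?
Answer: -1019648609 + 761599*√2/3 ≈ -1.0193e+9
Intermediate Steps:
D(y) = -√(68 + y + 2*y²)/3 (D(y) = -√(y + ((y² + y*y) + 68))/3 = -√(y + ((y² + y²) + 68))/3 = -√(y + (2*y² + 68))/3 = -√(y + (68 + 2*y²))/3 = -√(68 + y + 2*y²)/3)
(-33047 + (103 - 101)*(-33))*(30793 + D(22)) = (-33047 + (103 - 101)*(-33))*(30793 - √(68 + 22 + 2*22²)/3) = (-33047 + 2*(-33))*(30793 - √(68 + 22 + 2*484)/3) = (-33047 - 66)*(30793 - √(68 + 22 + 968)/3) = -33113*(30793 - 23*√2/3) = -1019648609 + 761599*√2/3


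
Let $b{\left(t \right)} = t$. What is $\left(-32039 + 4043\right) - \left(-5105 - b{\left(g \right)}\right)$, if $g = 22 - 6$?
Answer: $-22875$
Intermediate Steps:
$g = 16$
$\left(-32039 + 4043\right) - \left(-5105 - b{\left(g \right)}\right) = \left(-32039 + 4043\right) + \left(\left(\left(16 - 5217\right) + 5478\right) - -4844\right) = -27996 + \left(\left(-5201 + 5478\right) + 4844\right) = -27996 + \left(277 + 4844\right) = -27996 + 5121 = -22875$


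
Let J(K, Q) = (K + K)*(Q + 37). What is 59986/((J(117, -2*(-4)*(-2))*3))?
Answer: 29993/7371 ≈ 4.0691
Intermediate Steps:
J(K, Q) = 2*K*(37 + Q) (J(K, Q) = (2*K)*(37 + Q) = 2*K*(37 + Q))
59986/((J(117, -2*(-4)*(-2))*3)) = 59986/(((2*117*(37 - 2*(-4)*(-2)))*3)) = 59986/(((2*117*(37 + 8*(-2)))*3)) = 59986/(((2*117*(37 - 16))*3)) = 59986/(((2*117*21)*3)) = 59986/((4914*3)) = 59986/14742 = 59986*(1/14742) = 29993/7371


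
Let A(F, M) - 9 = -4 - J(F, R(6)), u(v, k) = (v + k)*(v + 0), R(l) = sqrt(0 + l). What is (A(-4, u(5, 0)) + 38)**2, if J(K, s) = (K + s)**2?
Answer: 825 + 336*sqrt(6) ≈ 1648.0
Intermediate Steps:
R(l) = sqrt(l)
u(v, k) = v*(k + v) (u(v, k) = (k + v)*v = v*(k + v))
A(F, M) = 5 - (F + sqrt(6))**2 (A(F, M) = 9 + (-4 - (F + sqrt(6))**2) = 5 - (F + sqrt(6))**2)
(A(-4, u(5, 0)) + 38)**2 = ((5 - (-4 + sqrt(6))**2) + 38)**2 = (43 - (-4 + sqrt(6))**2)**2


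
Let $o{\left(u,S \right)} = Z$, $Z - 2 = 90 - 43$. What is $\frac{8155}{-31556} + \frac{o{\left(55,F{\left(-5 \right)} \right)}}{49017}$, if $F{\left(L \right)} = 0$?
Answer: $- \frac{56883913}{220968636} \approx -0.25743$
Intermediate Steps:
$Z = 49$ ($Z = 2 + \left(90 - 43\right) = 2 + 47 = 49$)
$o{\left(u,S \right)} = 49$
$\frac{8155}{-31556} + \frac{o{\left(55,F{\left(-5 \right)} \right)}}{49017} = \frac{8155}{-31556} + \frac{49}{49017} = 8155 \left(- \frac{1}{31556}\right) + 49 \cdot \frac{1}{49017} = - \frac{1165}{4508} + \frac{49}{49017} = - \frac{56883913}{220968636}$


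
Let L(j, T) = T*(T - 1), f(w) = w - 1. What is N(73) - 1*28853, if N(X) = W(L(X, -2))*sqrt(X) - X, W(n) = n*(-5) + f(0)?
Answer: -28926 - 31*sqrt(73) ≈ -29191.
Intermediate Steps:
f(w) = -1 + w
L(j, T) = T*(-1 + T)
W(n) = -1 - 5*n (W(n) = n*(-5) + (-1 + 0) = -5*n - 1 = -1 - 5*n)
N(X) = -X - 31*sqrt(X) (N(X) = (-1 - (-10)*(-1 - 2))*sqrt(X) - X = (-1 - (-10)*(-3))*sqrt(X) - X = (-1 - 5*6)*sqrt(X) - X = (-1 - 30)*sqrt(X) - X = -31*sqrt(X) - X = -X - 31*sqrt(X))
N(73) - 1*28853 = (-1*73 - 31*sqrt(73)) - 1*28853 = (-73 - 31*sqrt(73)) - 28853 = -28926 - 31*sqrt(73)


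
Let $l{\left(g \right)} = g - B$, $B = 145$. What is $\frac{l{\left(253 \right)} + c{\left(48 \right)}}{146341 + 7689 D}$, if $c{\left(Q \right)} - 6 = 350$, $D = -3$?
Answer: $\frac{232}{61637} \approx 0.003764$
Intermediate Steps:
$c{\left(Q \right)} = 356$ ($c{\left(Q \right)} = 6 + 350 = 356$)
$l{\left(g \right)} = -145 + g$ ($l{\left(g \right)} = g - 145 = -145 + g$)
$\frac{l{\left(253 \right)} + c{\left(48 \right)}}{146341 + 7689 D} = \frac{\left(-145 + 253\right) + 356}{146341 + 7689 \left(-3\right)} = \frac{108 + 356}{146341 - 23067} = \frac{464}{123274} = 464 \cdot \frac{1}{123274} = \frac{232}{61637}$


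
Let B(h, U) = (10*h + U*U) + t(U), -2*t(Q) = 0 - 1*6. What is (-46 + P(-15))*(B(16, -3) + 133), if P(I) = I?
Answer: -18605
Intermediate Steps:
t(Q) = 3 (t(Q) = -(0 - 1*6)/2 = -(0 - 6)/2 = -1/2*(-6) = 3)
B(h, U) = 3 + U**2 + 10*h (B(h, U) = (10*h + U*U) + 3 = (10*h + U**2) + 3 = (U**2 + 10*h) + 3 = 3 + U**2 + 10*h)
(-46 + P(-15))*(B(16, -3) + 133) = (-46 - 15)*((3 + (-3)**2 + 10*16) + 133) = -61*((3 + 9 + 160) + 133) = -61*(172 + 133) = -61*305 = -18605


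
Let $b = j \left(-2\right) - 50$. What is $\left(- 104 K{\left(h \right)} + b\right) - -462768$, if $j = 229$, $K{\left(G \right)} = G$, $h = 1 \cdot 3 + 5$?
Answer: $461428$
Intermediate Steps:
$h = 8$ ($h = 3 + 5 = 8$)
$b = -508$ ($b = 229 \left(-2\right) - 50 = -458 - 50 = -508$)
$\left(- 104 K{\left(h \right)} + b\right) - -462768 = \left(\left(-104\right) 8 - 508\right) - -462768 = \left(-832 - 508\right) + 462768 = -1340 + 462768 = 461428$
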